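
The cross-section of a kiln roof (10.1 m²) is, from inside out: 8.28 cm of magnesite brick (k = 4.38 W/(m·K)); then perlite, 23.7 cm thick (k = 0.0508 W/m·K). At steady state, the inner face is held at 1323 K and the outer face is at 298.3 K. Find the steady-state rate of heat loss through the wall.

Q = 2.21 kW

Treat each layer as a resistance in series:
  R_magnesite brick = L/(kA) = 0.0828/(4.38·10.1) = 0.001872 K/W
  R_perlite = L/(kA) = 0.237/(0.0508·10.1) = 0.4619 K/W
ΣR = 0.001872 + 0.4619 = 0.4638 K/W
Q = ΔT/ΣR = (1323 K − 298.3 K)/0.4638 = 2210 W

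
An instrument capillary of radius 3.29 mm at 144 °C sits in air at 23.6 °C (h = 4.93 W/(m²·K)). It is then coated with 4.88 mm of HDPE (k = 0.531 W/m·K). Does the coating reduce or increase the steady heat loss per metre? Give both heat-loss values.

Critical radius for a cylinder: r_cr = k/h = 0.108 m = 10.8 cm.
Outer radius after coating: r₂ = 0.00329 + 0.00488 = 0.00817 m.
Since r₁ < r_cr and r₂ ≤ r_cr, the coating moves toward the maximum at r_cr — heat loss rises.
Bare: R = 1/(2πr₁h) = 9.812 m·K/W; Q = 120.4/9.812 = 12.3 W/m.
Coated: R = R_cond + R_conv = 4.224 m·K/W; Q = 120.4/4.224 = 28.5 W/m.

increases: 12.3 → 28.5 W/m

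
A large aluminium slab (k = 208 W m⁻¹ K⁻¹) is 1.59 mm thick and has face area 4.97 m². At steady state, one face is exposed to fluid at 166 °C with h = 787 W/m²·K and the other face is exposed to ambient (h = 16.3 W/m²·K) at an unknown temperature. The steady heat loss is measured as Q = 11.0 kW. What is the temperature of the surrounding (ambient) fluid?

Series resistances:
  R_conv,in = 1/(hA) = 1/(787·4.97) = 2.557×10^-4 K/W
  R_aluminium = L/(kA) = 0.00159/(208·4.97) = 1.538×10^-6 K/W
  R_conv,out = 1/(hA) = 1/(16.3·4.97) = 0.01234 K/W
ΣR = 0.01260 K/W
ΔT = Q·ΣR = 11000 × 0.01260 = 138.6 K
Heat flows outward, so T_out = T_in − ΔT = 166 − 138.6 = 27.4 °C

T_out = 27.4 °C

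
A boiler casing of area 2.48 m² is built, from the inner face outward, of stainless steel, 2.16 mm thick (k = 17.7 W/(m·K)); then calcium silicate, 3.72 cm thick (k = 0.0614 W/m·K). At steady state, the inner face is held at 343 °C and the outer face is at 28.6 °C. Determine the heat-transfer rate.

Treat each layer as a resistance in series:
  R_stainless steel = L/(kA) = 0.00216/(17.7·2.48) = 4.921×10^-5 K/W
  R_calcium silicate = L/(kA) = 0.0372/(0.0614·2.48) = 0.2443 K/W
ΣR = 4.921×10^-5 + 0.2443 = 0.2443 K/W
Q = ΔT/ΣR = (343 °C − 28.6 °C)/0.2443 = 1290 W

Q = 1290 W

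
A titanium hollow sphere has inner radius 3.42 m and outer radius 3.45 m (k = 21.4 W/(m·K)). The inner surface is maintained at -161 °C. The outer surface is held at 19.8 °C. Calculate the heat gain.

Q = 4πk·ΔT/(1/r₁ − 1/r₂) = 4π × 21.4 × 180.8 / (1/3.42 − 1/3.45) = 1.91×10^7 W

Q = 19100 kW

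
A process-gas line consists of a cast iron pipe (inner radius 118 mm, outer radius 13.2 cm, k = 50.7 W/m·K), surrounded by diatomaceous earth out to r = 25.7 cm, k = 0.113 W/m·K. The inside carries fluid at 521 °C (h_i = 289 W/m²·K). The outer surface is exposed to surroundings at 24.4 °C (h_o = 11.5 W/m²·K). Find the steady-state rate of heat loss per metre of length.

Resistance network (inner→outer):
  R'_conv,in = 1/(2πr h) = 1/(2π·0.118·289) = 0.004667 m·K/W
  R'_cast iron = ln(0.132/0.118)/(2πk) = 0.1121/(2π·50.7) = 3.520×10^-4 m·K/W
  R'_diatomaceous earth = ln(0.257/0.132)/(2πk) = 0.6663/(2π·0.113) = 0.9384 m·K/W
  R'_conv,out = 1/(2πr h) = 1/(2π·0.257·11.5) = 0.05385 m·K/W
ΣR = 0.004667 + 3.520×10^-4 + 0.9384 + 0.05385 = 0.9973 m·K/W
Q' = ΔT/ΣR = (521 °C − 24.4 °C)/0.9973 = 498 W/m

Q' = 498 W/m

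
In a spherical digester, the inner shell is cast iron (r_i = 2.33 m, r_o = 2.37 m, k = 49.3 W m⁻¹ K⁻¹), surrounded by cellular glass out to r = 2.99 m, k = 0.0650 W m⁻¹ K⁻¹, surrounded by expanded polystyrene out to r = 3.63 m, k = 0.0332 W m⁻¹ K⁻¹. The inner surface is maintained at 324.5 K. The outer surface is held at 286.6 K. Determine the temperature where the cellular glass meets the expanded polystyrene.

T = 308.2 K

Treat each layer as a resistance in series:
  R_cast iron = (1/2.33 − 1/2.37)/(4πk) = 0.007244/(4π·49.3) = 1.169×10^-5 K/W
  R_cellular glass = (1/2.37 − 1/2.99)/(4πk) = 0.08749/(4π·0.0650) = 0.1071 K/W
  R_expanded polystyrene = (1/2.99 − 1/3.63)/(4πk) = 0.05897/(4π·0.0332) = 0.1413 K/W
ΣR = 1.169×10^-5 + 0.1071 + 0.1413 = 0.2484 K/W
Q = ΔT/ΣR = (324.5 K − 286.6 K)/0.2484 = 152.6 W
From the inner boundary to the cellular glass/expanded polystyrene interface, ΣR_partial = 0.1071 K/W.
T_interface = T_in − Q·ΣR_partial = 324.5 K − (152.6)(0.1071) = 308.2 K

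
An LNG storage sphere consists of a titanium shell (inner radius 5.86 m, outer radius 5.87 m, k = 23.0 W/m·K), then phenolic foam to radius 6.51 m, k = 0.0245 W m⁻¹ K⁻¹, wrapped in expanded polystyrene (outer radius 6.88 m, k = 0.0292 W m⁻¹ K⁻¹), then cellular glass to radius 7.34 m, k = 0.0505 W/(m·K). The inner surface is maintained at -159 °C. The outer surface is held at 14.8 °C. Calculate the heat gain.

Q = 1900 W

Resistance network (inner→outer):
  R_titanium = (1/5.86 − 1/5.87)/(4πk) = 2.907×10^-4/(4π·23.0) = 1.006×10^-6 K/W
  R_phenolic foam = (1/5.87 − 1/6.51)/(4πk) = 0.01675/(4π·0.0245) = 0.05440 K/W
  R_expanded polystyrene = (1/6.51 − 1/6.88)/(4πk) = 0.008261/(4π·0.0292) = 0.02251 K/W
  R_cellular glass = (1/6.88 − 1/7.34)/(4πk) = 0.009109/(4π·0.0505) = 0.01435 K/W
ΣR = 1.006×10^-6 + 0.05440 + 0.02251 + 0.01435 = 0.09126 K/W
Q = ΔT/ΣR = (-159 °C − 14.8 °C)/0.09126 = -1900 W
(Negative Q ⇒ heat flows inward; heat gain = 1900 W.)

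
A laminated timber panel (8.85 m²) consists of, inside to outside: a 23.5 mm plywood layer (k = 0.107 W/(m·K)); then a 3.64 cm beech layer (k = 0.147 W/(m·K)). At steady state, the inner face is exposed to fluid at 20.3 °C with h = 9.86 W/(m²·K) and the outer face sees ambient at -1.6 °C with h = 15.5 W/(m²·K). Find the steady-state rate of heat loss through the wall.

Treat each layer as a resistance in series:
  R_conv,in = 1/(hA) = 1/(9.86·8.85) = 0.01146 K/W
  R_plywood = L/(kA) = 0.0235/(0.107·8.85) = 0.02482 K/W
  R_beech = L/(kA) = 0.0364/(0.147·8.85) = 0.02798 K/W
  R_conv,out = 1/(hA) = 1/(15.5·8.85) = 0.007290 K/W
ΣR = 0.01146 + 0.02482 + 0.02798 + 0.007290 = 0.07155 K/W
Q = ΔT/ΣR = (20.3 °C − -1.6 °C)/0.07155 = 306 W

Q = 306 W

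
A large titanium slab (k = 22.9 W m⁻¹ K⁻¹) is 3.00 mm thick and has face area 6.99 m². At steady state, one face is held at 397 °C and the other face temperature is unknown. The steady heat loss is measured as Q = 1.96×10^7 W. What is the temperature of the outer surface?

Sum the resistances:
  R_titanium = L/(kA) = 0.00300/(22.9·6.99) = 1.874×10^-5 K/W
ΣR = 1.874×10^-5 K/W
ΔT = Q·ΣR = 1.96×10^7 × 1.874×10^-5 = 367.3 K
Heat flows outward, so T_out = T_in − ΔT = 397 − 367.3 = 29.7 °C

T_out = 29.7 °C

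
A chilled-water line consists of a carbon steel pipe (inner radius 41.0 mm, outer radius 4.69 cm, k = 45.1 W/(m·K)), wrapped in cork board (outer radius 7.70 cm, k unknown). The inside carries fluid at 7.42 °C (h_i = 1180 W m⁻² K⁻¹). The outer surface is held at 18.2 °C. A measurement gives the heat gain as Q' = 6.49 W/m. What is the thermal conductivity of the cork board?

ΣR = ΔT/Q' = |7.42 − 18.2|/6.49 = 1.661 m·K/W
Known resistances:
  R'_conv,in = 1/(2πr h) = 1/(2π·0.0410·1180) = 0.003290 m·K/W
  R'_carbon steel = ln(0.0469/0.0410)/(2πk) = 0.1344/(2π·45.1) = 4.744×10^-4 m·K/W
R_cork board = ΣR − ΣR_known = 1.661 − 0.003764 = 1.657 m·K/W
ln(r₂/r₁)/(2πk) = 1.657 ⇒ k = 0.4958/(2π·1.657) = 0.0476 W/m·K

k = 0.0476 W/m·K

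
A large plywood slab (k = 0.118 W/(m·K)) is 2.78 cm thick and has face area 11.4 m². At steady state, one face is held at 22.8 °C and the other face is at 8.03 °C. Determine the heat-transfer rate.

Q = 715 W

Q = kA·ΔT/L = 0.118 × 11.4 × |22.8 °C − 8.03 °C| / 0.0278 = 715 W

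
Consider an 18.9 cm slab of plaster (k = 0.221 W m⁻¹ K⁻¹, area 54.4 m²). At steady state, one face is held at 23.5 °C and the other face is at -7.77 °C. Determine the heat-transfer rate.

Q = 1990 W

Q = kA·ΔT/L = 0.221 × 54.4 × |23.5 °C − -7.77 °C| / 0.189 = 1990 W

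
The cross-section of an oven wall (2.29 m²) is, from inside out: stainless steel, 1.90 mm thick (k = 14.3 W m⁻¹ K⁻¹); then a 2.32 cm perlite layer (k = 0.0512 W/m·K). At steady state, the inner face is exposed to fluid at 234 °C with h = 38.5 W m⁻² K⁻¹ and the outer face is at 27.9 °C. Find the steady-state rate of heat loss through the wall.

Q = 985 W

Series thermal resistances, inner to outer:
  R_conv,in = 1/(hA) = 1/(38.5·2.29) = 0.01134 K/W
  R_stainless steel = L/(kA) = 0.00190/(14.3·2.29) = 5.802×10^-5 K/W
  R_perlite = L/(kA) = 0.0232/(0.0512·2.29) = 0.1979 K/W
ΣR = 0.01134 + 5.802×10^-5 + 0.1979 = 0.2093 K/W
Q = ΔT/ΣR = (234 °C − 27.9 °C)/0.2093 = 985 W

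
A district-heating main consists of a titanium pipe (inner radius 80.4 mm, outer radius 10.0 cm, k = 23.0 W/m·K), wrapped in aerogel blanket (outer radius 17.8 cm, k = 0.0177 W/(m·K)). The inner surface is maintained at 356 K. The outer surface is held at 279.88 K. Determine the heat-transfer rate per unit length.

Q' = 14.7 W/m

Resistance network (inner→outer):
  R'_titanium = ln(0.100/0.0804)/(2πk) = 0.2182/(2π·23.0) = 0.001510 m·K/W
  R'_aerogel blanket = ln(0.178/0.100)/(2πk) = 0.5766/(2π·0.0177) = 5.185 m·K/W
ΣR = 0.001510 + 5.185 = 5.187 m·K/W
Q' = ΔT/ΣR = (356 K − 279.88 K)/5.187 = 14.7 W/m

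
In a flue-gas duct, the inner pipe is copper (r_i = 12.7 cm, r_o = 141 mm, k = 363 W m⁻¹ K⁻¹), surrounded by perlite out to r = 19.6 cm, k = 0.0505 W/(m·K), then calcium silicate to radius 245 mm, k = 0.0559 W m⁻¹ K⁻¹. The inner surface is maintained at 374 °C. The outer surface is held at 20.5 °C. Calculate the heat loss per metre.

Resistance network (inner→outer):
  R'_copper = ln(0.141/0.127)/(2πk) = 0.1046/(2π·363) = 4.585×10^-5 m·K/W
  R'_perlite = ln(0.196/0.141)/(2πk) = 0.3294/(2π·0.0505) = 1.038 m·K/W
  R'_calcium silicate = ln(0.245/0.196)/(2πk) = 0.2231/(2π·0.0559) = 0.6353 m·K/W
ΣR = 4.585×10^-5 + 1.038 + 0.6353 = 1.673 m·K/W
Q' = ΔT/ΣR = (374 °C − 20.5 °C)/1.673 = 211 W/m

Q' = 211 W/m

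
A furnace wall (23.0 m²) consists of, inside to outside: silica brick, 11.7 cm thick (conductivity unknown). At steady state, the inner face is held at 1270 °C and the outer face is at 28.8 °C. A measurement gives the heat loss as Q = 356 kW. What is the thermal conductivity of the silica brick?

k = 1.46 W/m·K

ΣR = ΔT/Q = |1270 − 28.8|/3.56×10^5 = 0.003487 K/W
L/(kA) = 0.003487 ⇒ k = 0.117/(0.003487·23.0) = 1.46 W/m·K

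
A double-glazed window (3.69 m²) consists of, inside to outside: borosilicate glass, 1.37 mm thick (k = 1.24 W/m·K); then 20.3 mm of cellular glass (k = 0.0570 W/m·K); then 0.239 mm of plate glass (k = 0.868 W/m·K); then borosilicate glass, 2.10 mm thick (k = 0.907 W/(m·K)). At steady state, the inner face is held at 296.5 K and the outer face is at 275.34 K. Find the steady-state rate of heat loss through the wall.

Q = 217 W

Treat each layer as a resistance in series:
  R_borosilicate glass = L/(kA) = 0.00137/(1.24·3.69) = 2.994×10^-4 K/W
  R_cellular glass = L/(kA) = 0.0203/(0.0570·3.69) = 0.09652 K/W
  R_plate glass = L/(kA) = 2.39×10^-4/(0.868·3.69) = 7.462×10^-5 K/W
  R_borosilicate glass = L/(kA) = 0.00210/(0.907·3.69) = 6.275×10^-4 K/W
ΣR = 2.994×10^-4 + 0.09652 + 7.462×10^-5 + 6.275×10^-4 = 0.09752 K/W
Q = ΔT/ΣR = (296.5 K − 275.34 K)/0.09752 = 217 W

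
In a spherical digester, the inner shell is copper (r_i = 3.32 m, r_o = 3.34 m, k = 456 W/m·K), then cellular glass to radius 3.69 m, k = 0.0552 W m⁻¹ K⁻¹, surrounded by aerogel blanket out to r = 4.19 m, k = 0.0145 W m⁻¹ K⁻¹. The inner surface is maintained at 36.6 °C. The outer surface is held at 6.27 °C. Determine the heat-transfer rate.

Series thermal resistances, inner to outer:
  R_copper = (1/3.32 − 1/3.34)/(4πk) = 0.001804/(4π·456) = 3.148×10^-7 K/W
  R_cellular glass = (1/3.34 − 1/3.69)/(4πk) = 0.02840/(4π·0.0552) = 0.04094 K/W
  R_aerogel blanket = (1/3.69 − 1/4.19)/(4πk) = 0.03234/(4π·0.0145) = 0.1775 K/W
ΣR = 3.148×10^-7 + 0.04094 + 0.1775 = 0.2184 K/W
Q = ΔT/ΣR = (36.6 °C − 6.27 °C)/0.2184 = 139 W

Q = 139 W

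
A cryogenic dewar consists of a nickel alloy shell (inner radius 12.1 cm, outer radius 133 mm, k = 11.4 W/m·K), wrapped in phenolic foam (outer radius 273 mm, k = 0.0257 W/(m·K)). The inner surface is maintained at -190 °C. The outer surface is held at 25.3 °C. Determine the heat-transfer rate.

Resistance network (inner→outer):
  R_nickel alloy = (1/0.121 − 1/0.133)/(4πk) = 0.7457/(4π·11.4) = 0.005205 K/W
  R_phenolic foam = (1/0.133 − 1/0.273)/(4πk) = 3.856/(4π·0.0257) = 11.94 K/W
ΣR = 0.005205 + 11.94 = 11.95 K/W
Q = ΔT/ΣR = (-190 °C − 25.3 °C)/11.95 = -18.0 W
(Negative Q ⇒ heat flows inward; heat gain = 18.0 W.)

Q = 18.0 W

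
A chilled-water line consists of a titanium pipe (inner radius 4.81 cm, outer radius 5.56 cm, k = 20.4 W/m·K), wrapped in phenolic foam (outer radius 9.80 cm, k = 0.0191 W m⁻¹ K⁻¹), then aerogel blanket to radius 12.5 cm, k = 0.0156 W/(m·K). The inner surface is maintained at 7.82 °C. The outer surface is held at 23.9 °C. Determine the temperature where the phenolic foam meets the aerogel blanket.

T = 18.4 °C

Treat each layer as a resistance in series:
  R'_titanium = ln(0.0556/0.0481)/(2πk) = 0.1449/(2π·20.4) = 0.001130 m·K/W
  R'_phenolic foam = ln(0.0980/0.0556)/(2πk) = 0.5668/(2π·0.0191) = 4.723 m·K/W
  R'_aerogel blanket = ln(0.125/0.0980)/(2πk) = 0.2433/(2π·0.0156) = 2.483 m·K/W
ΣR = 0.001130 + 4.723 + 2.483 = 7.207 m·K/W
Q' = ΔT/ΣR = (7.82 °C − 23.9 °C)/7.207 = -2.231 W/m
From the inner boundary to the phenolic foam/aerogel blanket interface, ΣR_partial = 4.724 m·K/W.
T_interface = T_in − Q'·ΣR_partial = 7.82 °C − (-2.231)(4.724) = 18.4 °C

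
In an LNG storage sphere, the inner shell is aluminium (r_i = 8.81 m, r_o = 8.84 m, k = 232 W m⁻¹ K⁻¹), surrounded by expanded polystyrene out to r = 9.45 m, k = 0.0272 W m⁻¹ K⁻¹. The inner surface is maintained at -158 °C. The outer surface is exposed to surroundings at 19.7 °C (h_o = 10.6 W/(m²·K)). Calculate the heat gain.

Resistance network (inner→outer):
  R_aluminium = (1/8.81 − 1/8.84)/(4πk) = 3.852×10^-4/(4π·232) = 1.321×10^-7 K/W
  R_expanded polystyrene = (1/8.84 − 1/9.45)/(4πk) = 0.007302/(4π·0.0272) = 0.02136 K/W
  R_conv,out = 1/(4πr²h) = 1/(4π·9.45²·10.6) = 8.407×10^-5 K/W
ΣR = 1.321×10^-7 + 0.02136 + 8.407×10^-5 = 0.02144 K/W
Q = ΔT/ΣR = (-158 °C − 19.7 °C)/0.02144 = -8290 W
(Negative Q ⇒ heat flows inward; heat gain = 8290 W.)

Q = 8290 W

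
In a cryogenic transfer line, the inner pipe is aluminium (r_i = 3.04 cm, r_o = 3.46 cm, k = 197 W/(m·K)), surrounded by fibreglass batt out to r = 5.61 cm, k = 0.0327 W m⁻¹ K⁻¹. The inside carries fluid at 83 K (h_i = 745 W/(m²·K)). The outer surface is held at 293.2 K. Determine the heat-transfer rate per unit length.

Q' = 89.1 W/m

Treat each layer as a resistance in series:
  R'_conv,in = 1/(2πr h) = 1/(2π·0.0304·745) = 0.007027 m·K/W
  R'_aluminium = ln(0.0346/0.0304)/(2πk) = 0.1294/(2π·197) = 1.046×10^-4 m·K/W
  R'_fibreglass batt = ln(0.0561/0.0346)/(2πk) = 0.4833/(2π·0.0327) = 2.352 m·K/W
ΣR = 0.007027 + 1.046×10^-4 + 2.352 = 2.359 m·K/W
Q' = ΔT/ΣR = (83 K − 293.2 K)/2.359 = -89.1 W/m
(Negative Q' ⇒ heat flows inward; heat gain = 89.1 W/m.)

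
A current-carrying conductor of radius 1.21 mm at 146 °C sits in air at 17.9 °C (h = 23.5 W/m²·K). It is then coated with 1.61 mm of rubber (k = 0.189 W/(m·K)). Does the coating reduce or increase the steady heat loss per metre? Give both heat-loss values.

Critical radius for a cylinder: r_cr = k/h = 0.00804 m = 0.804 cm.
Outer radius after coating: r₂ = 0.00121 + 0.00161 = 0.00282 m.
Since r₁ < r_cr and r₂ ≤ r_cr, the coating moves toward the maximum at r_cr — heat loss rises.
Bare: R = 1/(2πr₁h) = 5.597 m·K/W; Q = 128.1/5.597 = 22.9 W/m.
Coated: R = R_cond + R_conv = 3.114 m·K/W; Q = 128.1/3.114 = 41.1 W/m.

increases: 22.9 → 41.1 W/m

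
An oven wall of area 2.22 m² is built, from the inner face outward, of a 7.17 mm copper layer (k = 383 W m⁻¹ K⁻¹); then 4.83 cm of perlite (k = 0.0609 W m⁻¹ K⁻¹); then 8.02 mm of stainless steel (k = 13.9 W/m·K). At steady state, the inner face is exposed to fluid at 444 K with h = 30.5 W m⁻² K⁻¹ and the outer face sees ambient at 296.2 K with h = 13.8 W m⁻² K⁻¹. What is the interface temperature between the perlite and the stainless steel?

T = 308.2 K

Resistance network (inner→outer):
  R_conv,in = 1/(hA) = 1/(30.5·2.22) = 0.01477 K/W
  R_copper = L/(kA) = 0.00717/(383·2.22) = 8.433×10^-6 K/W
  R_perlite = L/(kA) = 0.0483/(0.0609·2.22) = 0.3573 K/W
  R_stainless steel = L/(kA) = 0.00802/(13.9·2.22) = 2.599×10^-4 K/W
  R_conv,out = 1/(hA) = 1/(13.8·2.22) = 0.03264 K/W
ΣR = 0.01477 + 8.433×10^-6 + 0.3573 + 2.599×10^-4 + 0.03264 = 0.4050 K/W
Q = ΔT/ΣR = (444 K − 296.2 K)/0.4050 = 364.9 W
From the inner boundary to the perlite/stainless steel interface, ΣR_partial = 0.3721 K/W.
T_interface = T_in − Q·ΣR_partial = 444 K − (364.9)(0.3721) = 308.2 K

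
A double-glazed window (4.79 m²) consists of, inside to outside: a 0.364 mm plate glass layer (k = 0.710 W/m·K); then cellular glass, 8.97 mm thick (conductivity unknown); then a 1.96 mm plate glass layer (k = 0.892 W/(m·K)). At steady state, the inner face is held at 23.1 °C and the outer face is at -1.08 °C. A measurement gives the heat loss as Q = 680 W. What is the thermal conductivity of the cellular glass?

ΣR = ΔT/Q = |23.1 − -1.08|/680 = 0.03556 K/W
Known resistances:
  R_plate glass = L/(kA) = 3.64×10^-4/(0.710·4.79) = 1.070×10^-4 K/W
  R_plate glass = L/(kA) = 0.00196/(0.892·4.79) = 4.587×10^-4 K/W
R_cellular glass = ΣR − ΣR_known = 0.03556 − 5.657×10^-4 = 0.03499 K/W
L/(kA) = 0.03499 ⇒ k = 0.00897/(0.03499·4.79) = 0.0535 W/m·K

k = 0.0535 W/m·K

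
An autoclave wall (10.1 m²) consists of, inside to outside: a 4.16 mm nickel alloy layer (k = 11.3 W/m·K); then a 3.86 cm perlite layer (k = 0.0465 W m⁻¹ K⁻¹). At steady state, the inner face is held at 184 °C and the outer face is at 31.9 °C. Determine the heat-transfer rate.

Q = 1850 W

Series thermal resistances, inner to outer:
  R_nickel alloy = L/(kA) = 0.00416/(11.3·10.1) = 3.645×10^-5 K/W
  R_perlite = L/(kA) = 0.0386/(0.0465·10.1) = 0.08219 K/W
ΣR = 3.645×10^-5 + 0.08219 = 0.08223 K/W
Q = ΔT/ΣR = (184 °C − 31.9 °C)/0.08223 = 1850 W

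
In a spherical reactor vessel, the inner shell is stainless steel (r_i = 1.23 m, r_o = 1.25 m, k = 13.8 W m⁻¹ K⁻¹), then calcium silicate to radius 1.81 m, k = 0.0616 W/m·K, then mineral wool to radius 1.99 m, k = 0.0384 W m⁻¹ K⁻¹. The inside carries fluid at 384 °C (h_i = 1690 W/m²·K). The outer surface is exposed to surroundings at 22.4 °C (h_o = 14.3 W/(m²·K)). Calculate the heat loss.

Treat each layer as a resistance in series:
  R_conv,in = 1/(4πr²h) = 1/(4π·1.23²·1690) = 3.112×10^-5 K/W
  R_stainless steel = (1/1.23 − 1/1.25)/(4πk) = 0.01301/(4π·13.8) = 7.501×10^-5 K/W
  R_calcium silicate = (1/1.25 − 1/1.81)/(4πk) = 0.2475/(4π·0.0616) = 0.3197 K/W
  R_mineral wool = (1/1.81 − 1/1.99)/(4πk) = 0.04997/(4π·0.0384) = 0.1036 K/W
  R_conv,out = 1/(4πr²h) = 1/(4π·1.99²·14.3) = 0.001405 K/W
ΣR = 3.112×10^-5 + 7.501×10^-5 + 0.3197 + 0.1036 + 0.001405 = 0.4248 K/W
Q = ΔT/ΣR = (384 °C − 22.4 °C)/0.4248 = 851 W

Q = 851 W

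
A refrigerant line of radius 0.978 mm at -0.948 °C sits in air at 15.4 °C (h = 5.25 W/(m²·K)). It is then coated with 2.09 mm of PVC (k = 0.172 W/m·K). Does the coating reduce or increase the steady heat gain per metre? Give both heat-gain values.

increases: 0.527 → 1.49 W/m

Critical radius for a cylinder: r_cr = k/h = 0.0328 m = 3.28 cm.
Outer radius after coating: r₂ = 9.78×10^-4 + 0.00209 = 0.003068 m.
Since r₁ < r_cr and r₂ ≤ r_cr, the coating moves toward the maximum at r_cr — heat gain rises.
Bare: R = 1/(2πr₁h) = 31.00 m·K/W; Q = 16.348/31.00 = 0.527 W/m.
Coated: R = R_cond + R_conv = 10.94 m·K/W; Q = 16.348/10.94 = 1.49 W/m.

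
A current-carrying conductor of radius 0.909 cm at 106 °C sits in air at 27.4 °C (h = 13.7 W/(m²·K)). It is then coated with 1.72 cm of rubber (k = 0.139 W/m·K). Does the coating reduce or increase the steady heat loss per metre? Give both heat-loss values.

Critical radius for a cylinder: r_cr = k/h = 0.0101 m = 1.01 cm.
Outer radius after coating: r₂ = 0.00909 + 0.0172 = 0.02629 m.
r₁ < r_cr < r₂: heat loss rises to a maximum at r_cr then falls. Whether the coating helps depends on whether Q(r₂) has dropped back below Q(r₁).
Bare: R = 1/(2πr₁h) = 1.278 m·K/W; Q = 78.6/1.278 = 61.5 W/m.
Coated: R = R_cond + R_conv = 1.658 m·K/W; Q = 78.6/1.658 = 47.4 W/m.

reduces: 61.5 → 47.4 W/m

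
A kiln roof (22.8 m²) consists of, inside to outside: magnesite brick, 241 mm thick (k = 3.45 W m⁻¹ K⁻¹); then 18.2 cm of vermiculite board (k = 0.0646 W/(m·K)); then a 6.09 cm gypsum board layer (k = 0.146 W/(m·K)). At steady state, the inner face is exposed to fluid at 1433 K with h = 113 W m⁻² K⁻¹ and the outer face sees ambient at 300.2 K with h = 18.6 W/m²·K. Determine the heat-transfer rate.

Resistance network (inner→outer):
  R_conv,in = 1/(hA) = 1/(113·22.8) = 3.881×10^-4 K/W
  R_magnesite brick = L/(kA) = 0.241/(3.45·22.8) = 0.003064 K/W
  R_vermiculite board = L/(kA) = 0.182/(0.0646·22.8) = 0.1236 K/W
  R_gypsum board = L/(kA) = 0.0609/(0.146·22.8) = 0.01829 K/W
  R_conv,out = 1/(hA) = 1/(18.6·22.8) = 0.002358 K/W
ΣR = 3.881×10^-4 + 0.003064 + 0.1236 + 0.01829 + 0.002358 = 0.1477 K/W
Q = ΔT/ΣR = (1433 K − 300.2 K)/0.1477 = 7670 W

Q = 7.67 kW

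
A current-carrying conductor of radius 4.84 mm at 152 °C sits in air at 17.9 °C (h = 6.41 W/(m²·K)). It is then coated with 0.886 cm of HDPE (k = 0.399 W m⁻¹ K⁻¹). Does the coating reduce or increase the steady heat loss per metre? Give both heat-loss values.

increases: 26.1 → 60.2 W/m

Critical radius for a cylinder: r_cr = k/h = 0.0622 m = 6.22 cm.
Outer radius after coating: r₂ = 0.00484 + 0.00886 = 0.01370 m.
Since r₁ < r_cr and r₂ ≤ r_cr, the coating moves toward the maximum at r_cr — heat loss rises.
Bare: R = 1/(2πr₁h) = 5.130 m·K/W; Q = 134.1/5.130 = 26.1 W/m.
Coated: R = R_cond + R_conv = 2.227 m·K/W; Q = 134.1/2.227 = 60.2 W/m.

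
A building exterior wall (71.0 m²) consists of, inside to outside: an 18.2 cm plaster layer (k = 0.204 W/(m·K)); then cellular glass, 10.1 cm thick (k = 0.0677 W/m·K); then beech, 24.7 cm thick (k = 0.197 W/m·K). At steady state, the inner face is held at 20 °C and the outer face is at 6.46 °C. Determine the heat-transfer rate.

Series thermal resistances, inner to outer:
  R_plaster = L/(kA) = 0.182/(0.204·71.0) = 0.01257 K/W
  R_cellular glass = L/(kA) = 0.101/(0.0677·71.0) = 0.02101 K/W
  R_beech = L/(kA) = 0.247/(0.197·71.0) = 0.01766 K/W
ΣR = 0.01257 + 0.02101 + 0.01766 = 0.05124 K/W
Q = ΔT/ΣR = (20 °C − 6.46 °C)/0.05124 = 264 W

Q = 264 W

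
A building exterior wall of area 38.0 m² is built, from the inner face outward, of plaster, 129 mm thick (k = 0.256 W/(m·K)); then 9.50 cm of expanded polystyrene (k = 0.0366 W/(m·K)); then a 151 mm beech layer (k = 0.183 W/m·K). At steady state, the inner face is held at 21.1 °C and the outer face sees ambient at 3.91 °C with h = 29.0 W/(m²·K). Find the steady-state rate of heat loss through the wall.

Treat each layer as a resistance in series:
  R_plaster = L/(kA) = 0.129/(0.256·38.0) = 0.01326 K/W
  R_expanded polystyrene = L/(kA) = 0.0950/(0.0366·38.0) = 0.06831 K/W
  R_beech = L/(kA) = 0.151/(0.183·38.0) = 0.02171 K/W
  R_conv,out = 1/(hA) = 1/(29.0·38.0) = 9.074×10^-4 K/W
ΣR = 0.01326 + 0.06831 + 0.02171 + 9.074×10^-4 = 0.1042 K/W
Q = ΔT/ΣR = (21.1 °C − 3.91 °C)/0.1042 = 165 W

Q = 165 W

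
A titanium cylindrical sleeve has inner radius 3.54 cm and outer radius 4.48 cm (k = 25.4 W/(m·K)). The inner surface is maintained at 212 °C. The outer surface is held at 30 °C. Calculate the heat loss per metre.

Q' = 2πk·ΔT/ln(r₂/r₁) = 2π × 25.4 × 182 / ln(0.0448/0.0354) = 1.23×10^5 W/m

Q' = 1.23×10^5 W/m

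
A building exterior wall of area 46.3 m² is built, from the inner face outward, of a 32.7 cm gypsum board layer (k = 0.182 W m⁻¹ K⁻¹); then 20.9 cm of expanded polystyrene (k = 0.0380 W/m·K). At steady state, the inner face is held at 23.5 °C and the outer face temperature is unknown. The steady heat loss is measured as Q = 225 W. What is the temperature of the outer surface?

Series resistances:
  R_gypsum board = L/(kA) = 0.327/(0.182·46.3) = 0.03881 K/W
  R_expanded polystyrene = L/(kA) = 0.209/(0.0380·46.3) = 0.1188 K/W
ΣR = 0.1576 K/W
ΔT = Q·ΣR = 225 × 0.1576 = 35.46 K
Heat flows outward, so T_out = T_in − ΔT = 23.5 − 35.46 = -12.0 °C

T_out = -12.0 °C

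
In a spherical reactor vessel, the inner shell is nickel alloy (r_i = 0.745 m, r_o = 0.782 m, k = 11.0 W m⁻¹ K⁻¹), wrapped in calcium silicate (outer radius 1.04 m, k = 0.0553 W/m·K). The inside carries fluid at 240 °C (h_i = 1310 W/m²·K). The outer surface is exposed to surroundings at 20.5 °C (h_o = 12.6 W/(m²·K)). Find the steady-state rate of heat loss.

Series thermal resistances, inner to outer:
  R_conv,in = 1/(4πr²h) = 1/(4π·0.745²·1310) = 1.094×10^-4 K/W
  R_nickel alloy = (1/0.745 − 1/0.782)/(4πk) = 0.06351/(4π·11.0) = 4.594×10^-4 K/W
  R_calcium silicate = (1/0.782 − 1/1.04)/(4πk) = 0.3172/(4π·0.0553) = 0.4565 K/W
  R_conv,out = 1/(4πr²h) = 1/(4π·1.04²·12.6) = 0.005839 K/W
ΣR = 1.094×10^-4 + 4.594×10^-4 + 0.4565 + 0.005839 = 0.4629 K/W
Q = ΔT/ΣR = (240 °C − 20.5 °C)/0.4629 = 474 W

Q = 474 W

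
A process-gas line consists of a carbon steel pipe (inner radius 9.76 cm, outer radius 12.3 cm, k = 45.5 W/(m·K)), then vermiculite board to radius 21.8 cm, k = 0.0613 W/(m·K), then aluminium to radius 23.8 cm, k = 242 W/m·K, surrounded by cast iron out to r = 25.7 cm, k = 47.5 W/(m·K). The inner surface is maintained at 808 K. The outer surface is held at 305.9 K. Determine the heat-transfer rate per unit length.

Q' = 338 W/m

Treat each layer as a resistance in series:
  R'_carbon steel = ln(0.123/0.0976)/(2πk) = 0.2313/(2π·45.5) = 8.091×10^-4 m·K/W
  R'_vermiculite board = ln(0.218/0.123)/(2πk) = 0.5723/(2π·0.0613) = 1.486 m·K/W
  R'_aluminium = ln(0.238/0.218)/(2πk) = 0.08778/(2π·242) = 5.773×10^-5 m·K/W
  R'_cast iron = ln(0.257/0.238)/(2πk) = 0.07681/(2π·47.5) = 2.573×10^-4 m·K/W
ΣR = 8.091×10^-4 + 1.486 + 5.773×10^-5 + 2.573×10^-4 = 1.487 m·K/W
Q' = ΔT/ΣR = (808 K − 305.9 K)/1.487 = 338 W/m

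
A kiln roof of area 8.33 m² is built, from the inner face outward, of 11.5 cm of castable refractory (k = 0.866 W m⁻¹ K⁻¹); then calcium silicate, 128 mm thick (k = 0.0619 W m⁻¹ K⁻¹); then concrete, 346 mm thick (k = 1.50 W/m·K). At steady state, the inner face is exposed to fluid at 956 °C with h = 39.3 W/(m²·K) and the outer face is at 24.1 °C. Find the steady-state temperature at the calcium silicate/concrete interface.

T = 112 °C

Resistance network (inner→outer):
  R_conv,in = 1/(hA) = 1/(39.3·8.33) = 0.003055 K/W
  R_castable refractory = L/(kA) = 0.115/(0.866·8.33) = 0.01594 K/W
  R_calcium silicate = L/(kA) = 0.128/(0.0619·8.33) = 0.2482 K/W
  R_concrete = L/(kA) = 0.346/(1.50·8.33) = 0.02769 K/W
ΣR = 0.003055 + 0.01594 + 0.2482 + 0.02769 = 0.2949 K/W
Q = ΔT/ΣR = (956 °C − 24.1 °C)/0.2949 = 3160 W
From the inner boundary to the calcium silicate/concrete interface, ΣR_partial = 0.2672 K/W.
T_interface = T_in − Q·ΣR_partial = 956 °C − (3160)(0.2672) = 112 °C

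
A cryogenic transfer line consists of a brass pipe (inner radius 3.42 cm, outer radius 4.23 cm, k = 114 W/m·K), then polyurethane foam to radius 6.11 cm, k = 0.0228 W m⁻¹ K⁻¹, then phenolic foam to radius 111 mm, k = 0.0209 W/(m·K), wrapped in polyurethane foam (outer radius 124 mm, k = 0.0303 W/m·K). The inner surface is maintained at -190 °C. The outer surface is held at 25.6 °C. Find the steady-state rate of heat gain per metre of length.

Q' = 28.0 W/m

Treat each layer as a resistance in series:
  R'_brass = ln(0.0423/0.0342)/(2πk) = 0.2126/(2π·114) = 2.968×10^-4 m·K/W
  R'_polyurethane foam = ln(0.0611/0.0423)/(2πk) = 0.3677/(2π·0.0228) = 2.567 m·K/W
  R'_phenolic foam = ln(0.111/0.0611)/(2πk) = 0.5970/(2π·0.0209) = 4.546 m·K/W
  R'_polyurethane foam = ln(0.124/0.111)/(2πk) = 0.1108/(2π·0.0303) = 0.5817 m·K/W
ΣR = 2.968×10^-4 + 2.567 + 4.546 + 0.5817 = 7.695 m·K/W
Q' = ΔT/ΣR = (-190 °C − 25.6 °C)/7.695 = -28.0 W/m
(Negative Q' ⇒ heat flows inward; heat gain = 28.0 W/m.)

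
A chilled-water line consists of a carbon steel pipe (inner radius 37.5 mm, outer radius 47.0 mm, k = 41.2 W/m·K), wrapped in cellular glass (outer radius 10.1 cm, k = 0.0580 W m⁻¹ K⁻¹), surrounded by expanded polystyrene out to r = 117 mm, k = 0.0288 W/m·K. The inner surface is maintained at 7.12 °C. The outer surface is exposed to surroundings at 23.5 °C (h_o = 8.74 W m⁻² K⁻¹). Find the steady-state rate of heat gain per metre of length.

Resistance network (inner→outer):
  R'_carbon steel = ln(0.0470/0.0375)/(2πk) = 0.2258/(2π·41.2) = 8.723×10^-4 m·K/W
  R'_cellular glass = ln(0.101/0.0470)/(2πk) = 0.7650/(2π·0.0580) = 2.099 m·K/W
  R'_expanded polystyrene = ln(0.117/0.101)/(2πk) = 0.1471/(2π·0.0288) = 0.8126 m·K/W
  R'_conv,out = 1/(2πr h) = 1/(2π·0.117·8.74) = 0.1556 m·K/W
ΣR = 8.723×10^-4 + 2.099 + 0.8126 + 0.1556 = 3.068 m·K/W
Q' = ΔT/ΣR = (7.12 °C − 23.5 °C)/3.068 = -5.34 W/m
(Negative Q' ⇒ heat flows inward; heat gain = 5.34 W/m.)

Q' = 5.34 W/m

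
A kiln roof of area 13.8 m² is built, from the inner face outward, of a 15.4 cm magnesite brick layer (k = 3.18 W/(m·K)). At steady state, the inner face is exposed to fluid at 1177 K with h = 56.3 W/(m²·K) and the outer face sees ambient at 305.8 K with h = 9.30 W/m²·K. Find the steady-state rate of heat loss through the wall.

Q = 69.2 kW

Treat each layer as a resistance in series:
  R_conv,in = 1/(hA) = 1/(56.3·13.8) = 0.001287 K/W
  R_magnesite brick = L/(kA) = 0.154/(3.18·13.8) = 0.003509 K/W
  R_conv,out = 1/(hA) = 1/(9.30·13.8) = 0.007792 K/W
ΣR = 0.001287 + 0.003509 + 0.007792 = 0.01259 K/W
Q = ΔT/ΣR = (1177 K − 305.8 K)/0.01259 = 69200 W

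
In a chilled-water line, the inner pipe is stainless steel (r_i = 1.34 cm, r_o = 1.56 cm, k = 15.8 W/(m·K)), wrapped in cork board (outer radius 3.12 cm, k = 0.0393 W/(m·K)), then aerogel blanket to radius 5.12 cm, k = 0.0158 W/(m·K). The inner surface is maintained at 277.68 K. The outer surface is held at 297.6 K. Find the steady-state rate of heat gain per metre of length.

Q' = 2.55 W/m

Series thermal resistances, inner to outer:
  R'_stainless steel = ln(0.0156/0.0134)/(2πk) = 0.1520/(2π·15.8) = 0.001531 m·K/W
  R'_cork board = ln(0.0312/0.0156)/(2πk) = 0.6931/(2π·0.0393) = 2.807 m·K/W
  R'_aerogel blanket = ln(0.0512/0.0312)/(2πk) = 0.4953/(2π·0.0158) = 4.989 m·K/W
ΣR = 0.001531 + 2.807 + 4.989 = 7.798 m·K/W
Q' = ΔT/ΣR = (277.68 K − 297.6 K)/7.798 = -2.55 W/m
(Negative Q' ⇒ heat flows inward; heat gain = 2.55 W/m.)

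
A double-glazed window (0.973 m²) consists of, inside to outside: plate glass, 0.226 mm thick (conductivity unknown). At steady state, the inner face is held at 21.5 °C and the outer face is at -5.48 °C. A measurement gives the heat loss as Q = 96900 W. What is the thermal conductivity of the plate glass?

ΣR = ΔT/Q = |21.5 − -5.48|/96900 = 2.784×10^-4 K/W
L/(kA) = 2.784×10^-4 ⇒ k = 2.26×10^-4/(2.784×10^-4·0.973) = 0.834 W/m·K

k = 0.834 W/m·K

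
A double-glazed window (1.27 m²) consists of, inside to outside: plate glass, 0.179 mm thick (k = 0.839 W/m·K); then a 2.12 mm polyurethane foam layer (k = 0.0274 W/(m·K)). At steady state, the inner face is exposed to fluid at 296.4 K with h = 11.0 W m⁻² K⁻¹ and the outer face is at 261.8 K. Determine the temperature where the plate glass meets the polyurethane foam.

T = 277.69 K

Treat each layer as a resistance in series:
  R_conv,in = 1/(hA) = 1/(11.0·1.27) = 0.07158 K/W
  R_plate glass = L/(kA) = 1.79×10^-4/(0.839·1.27) = 1.680×10^-4 K/W
  R_polyurethane foam = L/(kA) = 0.00212/(0.0274·1.27) = 0.06092 K/W
ΣR = 0.07158 + 1.680×10^-4 + 0.06092 = 0.1327 K/W
Q = ΔT/ΣR = (296.4 K − 261.8 K)/0.1327 = 260.7 W
From the inner boundary to the plate glass/polyurethane foam interface, ΣR_partial = 0.07175 K/W.
T_interface = T_in − Q·ΣR_partial = 296.4 K − (260.7)(0.07175) = 277.69 K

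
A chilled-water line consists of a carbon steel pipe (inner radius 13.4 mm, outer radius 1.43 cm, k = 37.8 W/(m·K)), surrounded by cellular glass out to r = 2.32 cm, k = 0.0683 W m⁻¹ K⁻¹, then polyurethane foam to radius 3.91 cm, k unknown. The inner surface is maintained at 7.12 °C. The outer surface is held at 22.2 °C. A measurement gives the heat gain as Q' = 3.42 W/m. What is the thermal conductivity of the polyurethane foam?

ΣR = ΔT/Q' = |7.12 − 22.2|/3.42 = 4.409 m·K/W
Known resistances:
  R'_carbon steel = ln(0.0143/0.0134)/(2πk) = 0.06500/(2π·37.8) = 2.737×10^-4 m·K/W
  R'_cellular glass = ln(0.0232/0.0143)/(2πk) = 0.4839/(2π·0.0683) = 1.128 m·K/W
R_polyurethane foam = ΣR − ΣR_known = 4.409 − 1.128 = 3.281 m·K/W
ln(r₂/r₁)/(2πk) = 3.281 ⇒ k = 0.5220/(2π·3.281) = 0.0253 W/m·K

k = 0.0253 W/m·K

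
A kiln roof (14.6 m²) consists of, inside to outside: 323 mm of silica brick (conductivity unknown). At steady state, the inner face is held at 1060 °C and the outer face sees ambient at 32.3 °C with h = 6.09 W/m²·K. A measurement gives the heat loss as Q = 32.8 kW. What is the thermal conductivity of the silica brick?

ΣR = ΔT/Q = |1060 − 32.3|/32800 = 0.03133 K/W
Known resistances:
  R_conv,out = 1/(hA) = 1/(6.09·14.6) = 0.01125 K/W
R_silica brick = ΣR − ΣR_known = 0.03133 − 0.01125 = 0.02008 K/W
L/(kA) = 0.02008 ⇒ k = 0.323/(0.02008·14.6) = 1.10 W/m·K

k = 1.10 W/m·K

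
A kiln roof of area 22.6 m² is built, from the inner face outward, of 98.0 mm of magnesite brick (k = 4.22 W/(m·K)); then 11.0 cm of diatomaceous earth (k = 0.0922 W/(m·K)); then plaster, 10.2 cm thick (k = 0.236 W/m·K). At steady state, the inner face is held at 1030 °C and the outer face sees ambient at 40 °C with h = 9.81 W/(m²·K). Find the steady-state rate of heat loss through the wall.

Resistance network (inner→outer):
  R_magnesite brick = L/(kA) = 0.0980/(4.22·22.6) = 0.001028 K/W
  R_diatomaceous earth = L/(kA) = 0.110/(0.0922·22.6) = 0.05279 K/W
  R_plaster = L/(kA) = 0.102/(0.236·22.6) = 0.01912 K/W
  R_conv,out = 1/(hA) = 1/(9.81·22.6) = 0.004510 K/W
ΣR = 0.001028 + 0.05279 + 0.01912 + 0.004510 = 0.07745 K/W
Q = ΔT/ΣR = (1030 °C − 40 °C)/0.07745 = 12800 W

Q = 12.8 kW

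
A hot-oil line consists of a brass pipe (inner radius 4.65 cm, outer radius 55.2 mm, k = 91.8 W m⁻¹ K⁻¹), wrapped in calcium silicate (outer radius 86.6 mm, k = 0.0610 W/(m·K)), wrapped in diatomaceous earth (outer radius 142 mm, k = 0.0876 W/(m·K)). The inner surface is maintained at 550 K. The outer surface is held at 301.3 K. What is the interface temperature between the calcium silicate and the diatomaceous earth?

Treat each layer as a resistance in series:
  R'_brass = ln(0.0552/0.0465)/(2πk) = 0.1715/(2π·91.8) = 2.974×10^-4 m·K/W
  R'_calcium silicate = ln(0.0866/0.0552)/(2πk) = 0.4503/(2π·0.0610) = 1.175 m·K/W
  R'_diatomaceous earth = ln(0.142/0.0866)/(2πk) = 0.4945/(2π·0.0876) = 0.8985 m·K/W
ΣR = 2.974×10^-4 + 1.175 + 0.8985 = 2.074 m·K/W
Q' = ΔT/ΣR = (550 K − 301.3 K)/2.074 = 119.9 W/m
From the inner boundary to the calcium silicate/diatomaceous earth interface, ΣR_partial = 1.175 m·K/W.
T_interface = T_in − Q'·ΣR_partial = 550 K − (119.9)(1.175) = 409 K

T = 409 K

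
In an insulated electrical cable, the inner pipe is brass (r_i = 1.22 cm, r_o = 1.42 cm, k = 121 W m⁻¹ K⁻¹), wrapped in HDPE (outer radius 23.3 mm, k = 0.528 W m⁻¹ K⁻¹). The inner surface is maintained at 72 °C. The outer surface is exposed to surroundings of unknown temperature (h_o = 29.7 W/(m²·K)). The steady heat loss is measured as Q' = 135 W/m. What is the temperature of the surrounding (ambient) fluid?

T_out = 20.8 °C

Series resistances:
  R'_brass = ln(0.0142/0.0122)/(2πk) = 0.1518/(2π·121) = 1.997×10^-4 m·K/W
  R'_HDPE = ln(0.0233/0.0142)/(2πk) = 0.4952/(2π·0.528) = 0.1493 m·K/W
  R'_conv,out = 1/(2πr h) = 1/(2π·0.0233·29.7) = 0.2300 m·K/W
ΣR = 0.3795 m·K/W
ΔT = Q'·ΣR = 135 × 0.3795 = 51.23 K
Heat flows outward, so T_out = T_in − ΔT = 72 − 51.23 = 20.8 °C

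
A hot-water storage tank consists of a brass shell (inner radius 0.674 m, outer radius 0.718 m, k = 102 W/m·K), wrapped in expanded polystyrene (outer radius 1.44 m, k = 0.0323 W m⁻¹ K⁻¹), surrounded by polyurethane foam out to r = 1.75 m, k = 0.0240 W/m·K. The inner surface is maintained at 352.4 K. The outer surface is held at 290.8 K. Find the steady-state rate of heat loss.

Q = 28.9 W

Treat each layer as a resistance in series:
  R_brass = (1/0.674 − 1/0.718)/(4πk) = 0.09092/(4π·102) = 7.093×10^-5 K/W
  R_expanded polystyrene = (1/0.718 − 1/1.44)/(4πk) = 0.6983/(4π·0.0323) = 1.720 K/W
  R_polyurethane foam = (1/1.44 − 1/1.75)/(4πk) = 0.1230/(4π·0.0240) = 0.4079 K/W
ΣR = 7.093×10^-5 + 1.720 + 0.4079 = 2.128 K/W
Q = ΔT/ΣR = (352.4 K − 290.8 K)/2.128 = 28.9 W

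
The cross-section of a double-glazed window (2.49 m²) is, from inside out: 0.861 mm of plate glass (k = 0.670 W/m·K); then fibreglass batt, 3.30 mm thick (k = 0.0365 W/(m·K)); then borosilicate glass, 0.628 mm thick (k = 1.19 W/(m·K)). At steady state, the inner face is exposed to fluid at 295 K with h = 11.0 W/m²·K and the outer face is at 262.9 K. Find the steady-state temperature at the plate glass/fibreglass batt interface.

T = 278.84 K

Series thermal resistances, inner to outer:
  R_conv,in = 1/(hA) = 1/(11.0·2.49) = 0.03651 K/W
  R_plate glass = L/(kA) = 8.61×10^-4/(0.670·2.49) = 5.161×10^-4 K/W
  R_fibreglass batt = L/(kA) = 0.00330/(0.0365·2.49) = 0.03631 K/W
  R_borosilicate glass = L/(kA) = 6.28×10^-4/(1.19·2.49) = 2.119×10^-4 K/W
ΣR = 0.03651 + 5.161×10^-4 + 0.03631 + 2.119×10^-4 = 0.07355 K/W
Q = ΔT/ΣR = (295 K − 262.9 K)/0.07355 = 436.4 W
From the inner boundary to the plate glass/fibreglass batt interface, ΣR_partial = 0.03703 K/W.
T_interface = T_in − Q·ΣR_partial = 295 K − (436.4)(0.03703) = 278.84 K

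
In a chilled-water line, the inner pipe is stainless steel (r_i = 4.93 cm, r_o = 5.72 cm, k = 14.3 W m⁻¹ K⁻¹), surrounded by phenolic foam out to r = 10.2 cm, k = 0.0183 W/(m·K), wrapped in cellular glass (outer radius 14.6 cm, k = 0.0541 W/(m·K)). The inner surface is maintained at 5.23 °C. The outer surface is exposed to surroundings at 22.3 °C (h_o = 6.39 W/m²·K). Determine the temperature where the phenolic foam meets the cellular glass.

T = 19.0 °C

Resistance network (inner→outer):
  R'_stainless steel = ln(0.0572/0.0493)/(2πk) = 0.1486/(2π·14.3) = 0.001654 m·K/W
  R'_phenolic foam = ln(0.102/0.0572)/(2πk) = 0.5784/(2π·0.0183) = 5.031 m·K/W
  R'_cellular glass = ln(0.146/0.102)/(2πk) = 0.3586/(2π·0.0541) = 1.055 m·K/W
  R'_conv,out = 1/(2πr h) = 1/(2π·0.146·6.39) = 0.1706 m·K/W
ΣR = 0.001654 + 5.031 + 1.055 + 0.1706 = 6.258 m·K/W
Q' = ΔT/ΣR = (5.23 °C − 22.3 °C)/6.258 = -2.728 W/m
From the inner boundary to the phenolic foam/cellular glass interface, ΣR_partial = 5.033 m·K/W.
T_interface = T_in − Q'·ΣR_partial = 5.23 °C − (-2.728)(5.033) = 19.0 °C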